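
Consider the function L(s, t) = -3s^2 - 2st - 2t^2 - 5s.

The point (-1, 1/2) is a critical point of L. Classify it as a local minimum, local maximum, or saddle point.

local maximum

The Hessian of L is constant: H = [[-6, -2], [-2, -4]].
det(H) = (-6)·(-4) − (-2)² = 20.
det(H) > 0 and tr(H) = -10 < 0, so H is negative definite and the point is a local maximum.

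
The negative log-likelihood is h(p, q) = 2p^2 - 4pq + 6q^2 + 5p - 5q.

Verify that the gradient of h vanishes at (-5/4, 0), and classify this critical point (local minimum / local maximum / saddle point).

local minimum

∇h = (4p - 4q + 5, -4p + 12q - 5); substituting (-5/4, 0) gives ∇h = (0, 0), so (-5/4, 0) is indeed a critical point.
The Hessian of h is constant: H = [[4, -4], [-4, 12]].
det(H) = 4·12 − (-4)² = 32.
det(H) > 0 and tr(H) = 16 > 0, so H is positive definite and the point is a local minimum.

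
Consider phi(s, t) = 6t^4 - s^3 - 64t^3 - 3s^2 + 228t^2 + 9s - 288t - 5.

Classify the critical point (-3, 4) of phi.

The mixed partial ∂²phi/∂s∂t is 0, so the Hessian at any point is diag(phi_ss, phi_tt) = diag(-6(s + 1), 24(3t^2 - 16t + 19)).
At (-3, 4): H = diag(12, 72).
Both eigenvalues are positive, so H is positive definite: a local minimum.

local minimum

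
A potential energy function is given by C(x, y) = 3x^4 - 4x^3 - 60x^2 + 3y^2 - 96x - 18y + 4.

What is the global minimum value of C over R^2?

C(x,y) separates as P(x) + Q(y) + 4, so its minimum is min P + min Q + 4.
P'(x) = 12(x - 4)(x + 1)(x + 2) vanishes at x ∈ {-2, -1, 4}; Q'(y) = 6y - 18 vanishes at y ∈ {3}.
Local minima of P (where P''>0): P(-2)=32, P(4)=-832. Local minima of Q: Q(3)=-27.
So the global minimum of C is P(4) + Q(3) + 4 = -832 − 27 + 4 = -855, attained at (4, 3).

-855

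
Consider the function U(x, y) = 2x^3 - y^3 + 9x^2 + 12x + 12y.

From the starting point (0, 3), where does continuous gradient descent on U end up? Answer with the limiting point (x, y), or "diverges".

diverges

U is separable, so gradient descent decouples: x follows -∂U/∂x, y follows -∂U/∂y.
∂U/∂x = 6(x + 1)(x + 2); at x=0 this is 12, so x decreases.
∂U/∂y = -3(y - 2)(y + 2); at y=3 this is -15, so y increases.
The y-coordinate has no critical point in that direction and runs off to infinity.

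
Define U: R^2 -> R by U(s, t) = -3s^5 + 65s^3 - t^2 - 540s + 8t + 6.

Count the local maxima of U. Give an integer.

2

U separates as a function of s plus a function of t, so ∇U=0 decouples.
∂U/∂s = -15(s - 3)(s - 2)(s + 2)(s + 3) = 0 at s ∈ {-3, -2, 2, 3}; ∂U/∂t = -2(t - 4) = 0 at t ∈ {4}.
The Hessian is diagonal: diag(U_ss, U_tt). Second derivatives: U_ss(-3)=450, U_ss(-2)=-300, U_ss(2)=300, U_ss(3)=-450; U_tt(4)=-2.
Local maxima occur where both diagonal entries negative: (-2, 4), (3, 4). Count: 2.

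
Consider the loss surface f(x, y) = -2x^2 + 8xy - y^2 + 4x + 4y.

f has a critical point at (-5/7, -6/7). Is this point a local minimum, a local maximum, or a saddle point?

saddle point

The Hessian of f is constant: H = [[-4, 8], [8, -2]].
det(H) = (-4)·(-2) − 8² = -56.
Since det(H) < 0, H is indefinite and the critical point is a saddle point.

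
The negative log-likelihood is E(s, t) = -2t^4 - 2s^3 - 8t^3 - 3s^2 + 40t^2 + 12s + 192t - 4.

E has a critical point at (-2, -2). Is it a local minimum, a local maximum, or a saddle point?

local minimum

The mixed partial ∂²E/∂s∂t is 0, so the Hessian at any point is diag(E_ss, E_tt) = diag(-6(2s + 1), 8(-3t^2 - 6t + 10)).
At (-2, -2): H = diag(18, 80).
Both eigenvalues are positive, so H is positive definite: a local minimum.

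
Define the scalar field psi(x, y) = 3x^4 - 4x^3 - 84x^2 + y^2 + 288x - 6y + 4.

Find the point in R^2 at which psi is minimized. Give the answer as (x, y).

psi(x,y) separates as P(x) + Q(y) + 4, so its minimum is min P + min Q + 4.
P'(x) = 12(x - 3)(x - 2)(x + 4) vanishes at x ∈ {-4, 2, 3}; Q'(y) = 2y - 6 vanishes at y ∈ {3}.
Local minima of P (where P''>0): P(-4)=-1472, P(3)=243. Local minima of Q: Q(3)=-9.
So the global minimum of psi is P(-4) + Q(3) + 4 = -1472 − 9 + 4 = -1477, attained at (-4, 3).

(-4, 3)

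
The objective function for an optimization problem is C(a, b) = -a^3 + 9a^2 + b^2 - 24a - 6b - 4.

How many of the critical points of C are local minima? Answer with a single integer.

C separates as a function of a plus a function of b, so ∇C=0 decouples.
∂C/∂a = -3(a - 4)(a - 2) = 0 at a ∈ {2, 4}; ∂C/∂b = 2(b - 3) = 0 at b ∈ {3}.
The Hessian is diagonal: diag(C_aa, C_bb). Second derivatives: C_aa(2)=6, C_aa(4)=-6; C_bb(3)=2.
Local minima occur where both diagonal entries positive: (2, 3). Count: 1.

1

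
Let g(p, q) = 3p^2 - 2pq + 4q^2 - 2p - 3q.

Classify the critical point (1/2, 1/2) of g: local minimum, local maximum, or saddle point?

local minimum

The Hessian of g is constant: H = [[6, -2], [-2, 8]].
det(H) = 6·8 − (-2)² = 44.
det(H) > 0 and tr(H) = 14 > 0, so H is positive definite and the point is a local minimum.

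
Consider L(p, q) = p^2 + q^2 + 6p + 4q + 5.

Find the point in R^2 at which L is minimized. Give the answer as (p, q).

(-3, -2)

L(p,q) separates as A(p) + B(q) + 5, so its minimum is min A + min B + 5.
A'(p) = 2p + 6 vanishes at p ∈ {-3}; B'(q) = 2q + 4 vanishes at q ∈ {-2}.
Local minima of A (where A''>0): A(-3)=-9. Local minima of B: B(-2)=-4.
So the global minimum of L is A(-3) + B(-2) + 5 = -9 − 4 + 5 = -8, attained at (-3, -2).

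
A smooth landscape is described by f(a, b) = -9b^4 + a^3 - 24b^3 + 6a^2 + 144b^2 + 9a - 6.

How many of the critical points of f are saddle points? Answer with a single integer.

3

f separates as a function of a plus a function of b, so ∇f=0 decouples.
∂f/∂a = 3(a + 1)(a + 3) = 0 at a ∈ {-3, -1}; ∂f/∂b = -36b(b - 2)(b + 4) = 0 at b ∈ {-4, 0, 2}.
The Hessian is diagonal: diag(f_aa, f_bb). Second derivatives: f_aa(-3)=-6, f_aa(-1)=6; f_bb(-4)=-864, f_bb(0)=288, f_bb(2)=-432.
Saddle points occur where the two diagonal entries have opposite signs: (-3, 0), (-1, -4), (-1, 2). Count: 3.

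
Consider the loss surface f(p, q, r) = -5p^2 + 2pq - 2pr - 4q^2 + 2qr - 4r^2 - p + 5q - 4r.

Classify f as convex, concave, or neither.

concave

f is quadratic, so its Hessian is the constant matrix H = [[-10, 2, -2], [2, -8, 2], [-2, 2, -8]].
Leading principal minors: -10, 76, -552.
Signs alternate −, +, − ⇒ H ≺ 0 ⇒ concave.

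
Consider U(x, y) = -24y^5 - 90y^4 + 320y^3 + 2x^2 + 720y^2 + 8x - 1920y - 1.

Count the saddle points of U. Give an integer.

2

U separates as a function of x plus a function of y, so ∇U=0 decouples.
∂U/∂x = 4(x + 2) = 0 at x ∈ {-2}; ∂U/∂y = -120(y - 2)(y - 1)(y + 2)(y + 4) = 0 at y ∈ {-4, -2, 1, 2}.
The Hessian is diagonal: diag(U_xx, U_yy). Second derivatives: U_xx(-2)=4; U_yy(-4)=7200, U_yy(-2)=-2880, U_yy(1)=1800, U_yy(2)=-2880.
Saddle points occur where the two diagonal entries have opposite signs: (-2, -2), (-2, 2). Count: 2.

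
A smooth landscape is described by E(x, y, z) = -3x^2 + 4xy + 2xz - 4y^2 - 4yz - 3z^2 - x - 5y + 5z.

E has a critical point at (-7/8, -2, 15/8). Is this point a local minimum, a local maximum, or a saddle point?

local maximum

The Hessian is constant: H = [[-6, 4, 2], [4, -8, -4], [2, -4, -6]].
Leading principal minors: Δ₁ = -6, Δ₂ = 32, Δ₃ = -128.
The minors alternate sign starting negative (−, +, −), so H is negative definite: a local maximum.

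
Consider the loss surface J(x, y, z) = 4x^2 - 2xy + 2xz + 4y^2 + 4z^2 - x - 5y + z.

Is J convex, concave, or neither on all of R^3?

J is quadratic, so its Hessian is the constant matrix H = [[8, -2, 2], [-2, 8, 0], [2, 0, 8]].
Leading principal minors: 8, 60, 448.
All positive ⇒ H ≻ 0 ⇒ convex.

convex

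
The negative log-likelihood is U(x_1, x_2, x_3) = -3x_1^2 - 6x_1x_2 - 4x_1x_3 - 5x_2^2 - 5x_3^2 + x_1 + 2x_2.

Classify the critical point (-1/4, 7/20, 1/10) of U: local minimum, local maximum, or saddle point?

local maximum

The Hessian is constant: H = [[-6, -6, -4], [-6, -10, 0], [-4, 0, -10]].
Leading principal minors: Δ₁ = -6, Δ₂ = 24, Δ₃ = -80.
The minors alternate sign starting negative (−, +, −), so H is negative definite: a local maximum.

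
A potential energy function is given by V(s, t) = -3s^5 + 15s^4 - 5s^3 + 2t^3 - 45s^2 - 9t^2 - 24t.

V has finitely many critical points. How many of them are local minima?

V separates as a function of s plus a function of t, so ∇V=0 decouples.
∂V/∂s = -15s(s - 3)(s - 2)(s + 1) = 0 at s ∈ {-1, 0, 2, 3}; ∂V/∂t = 6(t - 4)(t + 1) = 0 at t ∈ {-1, 4}.
The Hessian is diagonal: diag(V_ss, V_tt). Second derivatives: V_ss(-1)=180, V_ss(0)=-90, V_ss(2)=90, V_ss(3)=-180; V_tt(-1)=-30, V_tt(4)=30.
Local minima occur where both diagonal entries positive: (-1, 4), (2, 4). Count: 2.

2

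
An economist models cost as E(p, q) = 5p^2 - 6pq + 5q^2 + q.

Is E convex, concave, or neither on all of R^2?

convex

E is quadratic, so its Hessian is the constant matrix H = [[10, -6], [-6, 10]].
det(H) = 64, tr(H) = 20.
det(H) > 0 and tr(H) > 0, so H is positive definite everywhere: convex.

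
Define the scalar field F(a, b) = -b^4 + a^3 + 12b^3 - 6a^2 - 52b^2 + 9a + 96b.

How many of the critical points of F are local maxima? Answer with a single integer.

2

F separates as a function of a plus a function of b, so ∇F=0 decouples.
∂F/∂a = 3(a - 3)(a - 1) = 0 at a ∈ {1, 3}; ∂F/∂b = -4(b - 4)(b - 3)(b - 2) = 0 at b ∈ {2, 3, 4}.
The Hessian is diagonal: diag(F_aa, F_bb). Second derivatives: F_aa(1)=-6, F_aa(3)=6; F_bb(2)=-8, F_bb(3)=4, F_bb(4)=-8.
Local maxima occur where both diagonal entries negative: (1, 2), (1, 4). Count: 2.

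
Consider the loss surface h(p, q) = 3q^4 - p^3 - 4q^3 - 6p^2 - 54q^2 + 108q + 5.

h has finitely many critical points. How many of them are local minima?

h separates as a function of p plus a function of q, so ∇h=0 decouples.
∂h/∂p = -3p(p + 4) = 0 at p ∈ {-4, 0}; ∂h/∂q = 12(q - 3)(q - 1)(q + 3) = 0 at q ∈ {-3, 1, 3}.
The Hessian is diagonal: diag(h_pp, h_qq). Second derivatives: h_pp(-4)=12, h_pp(0)=-12; h_qq(-3)=288, h_qq(1)=-96, h_qq(3)=144.
Local minima occur where both diagonal entries positive: (-4, -3), (-4, 3). Count: 2.

2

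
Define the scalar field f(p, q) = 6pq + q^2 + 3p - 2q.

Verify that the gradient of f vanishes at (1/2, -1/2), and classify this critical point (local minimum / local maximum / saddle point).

∇f = (6q + 3, 6p + 2q - 2); substituting (1/2, -1/2) gives ∇f = (0, 0), so (1/2, -1/2) is indeed a critical point.
The Hessian of f is constant: H = [[0, 6], [6, 2]].
det(H) = 0·2 − 6² = -36.
Since det(H) < 0, H is indefinite and the critical point is a saddle point.

saddle point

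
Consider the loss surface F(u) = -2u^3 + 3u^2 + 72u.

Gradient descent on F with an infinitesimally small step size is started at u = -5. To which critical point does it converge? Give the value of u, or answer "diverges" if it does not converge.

F'(u) = -6(u - 4)(u + 3), so F'(-5) = -108.
Gradient descent moves in the -F' direction, i.e. u is increasing.
The nearest critical point in that direction is u = -3, where F'' = 42 > 0 (a local minimum). The iterate converges there.

-3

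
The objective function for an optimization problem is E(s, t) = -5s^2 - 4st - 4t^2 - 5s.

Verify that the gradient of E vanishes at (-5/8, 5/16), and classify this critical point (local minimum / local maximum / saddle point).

∇E = (-10s - 4t - 5, -4s - 8t); substituting (-5/8, 5/16) gives ∇E = (0, 0), so (-5/8, 5/16) is indeed a critical point.
The Hessian of E is constant: H = [[-10, -4], [-4, -8]].
det(H) = (-10)·(-8) − (-4)² = 64.
det(H) > 0 and tr(H) = -18 < 0, so H is negative definite and the point is a local maximum.

local maximum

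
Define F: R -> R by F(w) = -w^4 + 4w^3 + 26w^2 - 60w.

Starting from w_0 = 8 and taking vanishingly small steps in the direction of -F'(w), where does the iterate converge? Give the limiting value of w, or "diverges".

diverges

F'(w) = -4(w - 5)(w - 1)(w + 3), so F'(8) = -924.
Gradient descent moves in the -F' direction, i.e. w is increasing.
There is no critical point above w=8, and F' keeps the same sign, so the iterate runs off to +∞.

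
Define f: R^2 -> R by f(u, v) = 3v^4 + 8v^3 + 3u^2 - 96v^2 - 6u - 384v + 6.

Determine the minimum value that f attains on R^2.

f(u,v) separates as P(u) + Q(v) + 6, so its minimum is min P + min Q + 6.
P'(u) = 6u - 6 vanishes at u ∈ {1}; Q'(v) = 12(v - 4)(v + 2)(v + 4) vanishes at v ∈ {-4, -2, 4}.
Local minima of P (where P''>0): P(1)=-3. Local minima of Q: Q(-4)=256, Q(4)=-1792.
So the global minimum of f is P(1) + Q(4) + 6 = -3 − 1792 + 6 = -1789, attained at (1, 4).

-1789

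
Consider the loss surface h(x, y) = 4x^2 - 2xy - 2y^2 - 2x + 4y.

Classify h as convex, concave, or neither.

neither

h is quadratic, so its Hessian is the constant matrix H = [[8, -2], [-2, -4]].
det(H) = -36, tr(H) = 4.
det(H) < 0, so H is indefinite: neither convex nor concave.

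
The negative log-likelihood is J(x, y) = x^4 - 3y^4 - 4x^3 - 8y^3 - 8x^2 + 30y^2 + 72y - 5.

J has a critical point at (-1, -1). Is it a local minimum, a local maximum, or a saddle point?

The mixed partial ∂²J/∂x∂y is 0, so the Hessian at any point is diag(J_xx, J_yy) = diag(4(3x^2 - 6x - 4), 12(-3y^2 - 4y + 5)).
At (-1, -1): H = diag(20, 72).
Both eigenvalues are positive, so H is positive definite: a local minimum.

local minimum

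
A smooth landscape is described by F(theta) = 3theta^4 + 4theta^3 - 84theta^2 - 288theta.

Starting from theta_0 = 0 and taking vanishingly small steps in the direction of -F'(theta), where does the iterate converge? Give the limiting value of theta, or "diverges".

4

F'(theta) = 12(theta - 4)(theta + 2)(theta + 3), so F'(0) = -288.
Gradient descent moves in the -F' direction, i.e. theta is increasing.
The nearest critical point in that direction is theta = 4, where F'' = 504 > 0 (a local minimum). The iterate converges there.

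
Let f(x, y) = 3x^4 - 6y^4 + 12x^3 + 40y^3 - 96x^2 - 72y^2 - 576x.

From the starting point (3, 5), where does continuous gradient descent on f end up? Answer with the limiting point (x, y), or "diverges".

f is separable, so gradient descent decouples: x follows -∂f/∂x, y follows -∂f/∂y.
∂f/∂x = 12(x - 4)(x + 3)(x + 4); at x=3 this is -504, so x increases.
∂f/∂y = -24y(y - 3)(y - 2); at y=5 this is -720, so y increases.
The y-coordinate has no critical point in that direction and runs off to infinity.

diverges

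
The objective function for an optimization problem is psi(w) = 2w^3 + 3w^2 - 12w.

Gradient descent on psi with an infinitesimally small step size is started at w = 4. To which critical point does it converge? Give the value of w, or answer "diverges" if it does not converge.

1

psi'(w) = 6(w - 1)(w + 2), so psi'(4) = 108.
Gradient descent moves in the -psi' direction, i.e. w is decreasing.
The nearest critical point in that direction is w = 1, where psi'' = 18 > 0 (a local minimum). The iterate converges there.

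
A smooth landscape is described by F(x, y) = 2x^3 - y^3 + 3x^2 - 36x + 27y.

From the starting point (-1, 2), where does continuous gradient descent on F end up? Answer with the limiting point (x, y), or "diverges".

(2, -3)

F is separable, so gradient descent decouples: x follows -∂F/∂x, y follows -∂F/∂y.
∂F/∂x = 6(x - 2)(x + 3); at x=-1 this is -36, so x increases.
∂F/∂y = -3(y - 3)(y + 3); at y=2 this is 15, so y decreases.
x converges to its nearest critical value 2 (a local min of the x-part); y converges to -3. The iterate converges to (2, -3).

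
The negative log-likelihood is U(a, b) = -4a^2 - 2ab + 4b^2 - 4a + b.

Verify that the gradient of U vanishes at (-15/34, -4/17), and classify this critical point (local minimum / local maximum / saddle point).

saddle point

∇U = (-8a - 2b - 4, -2a + 8b + 1); substituting (-15/34, -4/17) gives ∇U = (0, 0), so (-15/34, -4/17) is indeed a critical point.
The Hessian of U is constant: H = [[-8, -2], [-2, 8]].
det(H) = (-8)·8 − (-2)² = -68.
Since det(H) < 0, H is indefinite and the critical point is a saddle point.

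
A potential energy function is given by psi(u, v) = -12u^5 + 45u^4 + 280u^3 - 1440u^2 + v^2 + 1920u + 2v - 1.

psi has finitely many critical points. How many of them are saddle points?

2

psi separates as a function of u plus a function of v, so ∇psi=0 decouples.
∂psi/∂u = -60(u - 4)(u - 2)(u - 1)(u + 4) = 0 at u ∈ {-4, 1, 2, 4}; ∂psi/∂v = 2(v + 1) = 0 at v ∈ {-1}.
The Hessian is diagonal: diag(psi_uu, psi_vv). Second derivatives: psi_uu(-4)=14400, psi_uu(1)=-900, psi_uu(2)=720, psi_uu(4)=-2880; psi_vv(-1)=2.
Saddle points occur where the two diagonal entries have opposite signs: (1, -1), (4, -1). Count: 2.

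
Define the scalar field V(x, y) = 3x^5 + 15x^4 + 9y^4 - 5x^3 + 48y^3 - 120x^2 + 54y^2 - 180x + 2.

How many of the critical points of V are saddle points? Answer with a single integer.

V separates as a function of x plus a function of y, so ∇V=0 decouples.
∂V/∂x = 15(x - 2)(x + 1)(x + 2)(x + 3) = 0 at x ∈ {-3, -2, -1, 2}; ∂V/∂y = 36y(y + 1)(y + 3) = 0 at y ∈ {-3, -1, 0}.
The Hessian is diagonal: diag(V_xx, V_yy). Second derivatives: V_xx(-3)=-150, V_xx(-2)=60, V_xx(-1)=-90, V_xx(2)=900; V_yy(-3)=216, V_yy(-1)=-72, V_yy(0)=108.
Saddle points occur where the two diagonal entries have opposite signs: (-3, -3), (-3, 0), (-2, -1), (-1, -3), (-1, 0), (2, -1). Count: 6.

6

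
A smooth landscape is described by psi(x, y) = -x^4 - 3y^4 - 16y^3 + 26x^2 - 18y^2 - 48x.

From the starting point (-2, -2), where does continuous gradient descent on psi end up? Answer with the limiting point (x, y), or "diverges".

psi is separable, so gradient descent decouples: x follows -∂psi/∂x, y follows -∂psi/∂y.
∂psi/∂x = -4(x - 3)(x - 1)(x + 4); at x=-2 this is -120, so x increases.
∂psi/∂y = -12y(y + 1)(y + 3); at y=-2 this is -24, so y increases.
x converges to its nearest critical value 1 (a local min of the x-part); y converges to -1. The iterate converges to (1, -1).

(1, -1)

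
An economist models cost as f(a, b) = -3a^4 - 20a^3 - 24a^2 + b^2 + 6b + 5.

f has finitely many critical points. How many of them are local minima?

1

f separates as a function of a plus a function of b, so ∇f=0 decouples.
∂f/∂a = -12a(a + 1)(a + 4) = 0 at a ∈ {-4, -1, 0}; ∂f/∂b = 2(b + 3) = 0 at b ∈ {-3}.
The Hessian is diagonal: diag(f_aa, f_bb). Second derivatives: f_aa(-4)=-144, f_aa(-1)=36, f_aa(0)=-48; f_bb(-3)=2.
Local minima occur where both diagonal entries positive: (-1, -3). Count: 1.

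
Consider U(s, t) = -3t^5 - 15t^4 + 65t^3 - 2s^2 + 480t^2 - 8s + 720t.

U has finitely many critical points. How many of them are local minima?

0

U separates as a function of s plus a function of t, so ∇U=0 decouples.
∂U/∂s = -4(s + 2) = 0 at s ∈ {-2}; ∂U/∂t = -15(t - 4)(t + 1)(t + 3)(t + 4) = 0 at t ∈ {-4, -3, -1, 4}.
The Hessian is diagonal: diag(U_ss, U_tt). Second derivatives: U_ss(-2)=-4; U_tt(-4)=360, U_tt(-3)=-210, U_tt(-1)=450, U_tt(4)=-4200.
Local minima occur where both diagonal entries positive: none. Count: 0.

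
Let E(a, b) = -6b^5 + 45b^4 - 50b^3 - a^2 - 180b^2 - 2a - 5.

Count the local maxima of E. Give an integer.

E separates as a function of a plus a function of b, so ∇E=0 decouples.
∂E/∂a = -2(a + 1) = 0 at a ∈ {-1}; ∂E/∂b = -30b(b - 4)(b - 3)(b + 1) = 0 at b ∈ {-1, 0, 3, 4}.
The Hessian is diagonal: diag(E_aa, E_bb). Second derivatives: E_aa(-1)=-2; E_bb(-1)=600, E_bb(0)=-360, E_bb(3)=360, E_bb(4)=-600.
Local maxima occur where both diagonal entries negative: (-1, 0), (-1, 4). Count: 2.

2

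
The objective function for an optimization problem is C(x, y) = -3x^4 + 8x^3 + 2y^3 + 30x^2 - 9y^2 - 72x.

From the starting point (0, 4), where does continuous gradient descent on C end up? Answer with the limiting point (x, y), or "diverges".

C is separable, so gradient descent decouples: x follows -∂C/∂x, y follows -∂C/∂y.
∂C/∂x = -12(x - 3)(x - 1)(x + 2); at x=0 this is -72, so x increases.
∂C/∂y = 6y(y - 3); at y=4 this is 24, so y decreases.
x converges to its nearest critical value 1 (a local min of the x-part); y converges to 3. The iterate converges to (1, 3).

(1, 3)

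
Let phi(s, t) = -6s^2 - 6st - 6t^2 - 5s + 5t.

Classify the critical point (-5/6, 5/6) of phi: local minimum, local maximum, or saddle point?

The Hessian of phi is constant: H = [[-12, -6], [-6, -12]].
det(H) = (-12)·(-12) − (-6)² = 108.
det(H) > 0 and tr(H) = -24 < 0, so H is negative definite and the point is a local maximum.

local maximum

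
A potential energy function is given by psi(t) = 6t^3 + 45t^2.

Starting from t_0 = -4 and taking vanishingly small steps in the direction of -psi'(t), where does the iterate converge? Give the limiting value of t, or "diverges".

0

psi'(t) = 18t(t + 5), so psi'(-4) = -72.
Gradient descent moves in the -psi' direction, i.e. t is increasing.
The nearest critical point in that direction is t = 0, where psi'' = 90 > 0 (a local minimum). The iterate converges there.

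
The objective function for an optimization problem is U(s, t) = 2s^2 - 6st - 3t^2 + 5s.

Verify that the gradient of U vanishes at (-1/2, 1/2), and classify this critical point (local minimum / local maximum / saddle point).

∇U = (4s - 6t + 5, -6s - 6t); substituting (-1/2, 1/2) gives ∇U = (0, 0), so (-1/2, 1/2) is indeed a critical point.
The Hessian of U is constant: H = [[4, -6], [-6, -6]].
det(H) = 4·(-6) − (-6)² = -60.
Since det(H) < 0, H is indefinite and the critical point is a saddle point.

saddle point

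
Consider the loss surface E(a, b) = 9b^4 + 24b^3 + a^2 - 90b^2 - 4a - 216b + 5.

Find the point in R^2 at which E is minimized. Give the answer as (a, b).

(2, 2)

E(a,b) separates as P(a) + Q(b) + 5, so its minimum is min P + min Q + 5.
P'(a) = 2a - 4 vanishes at a ∈ {2}; Q'(b) = 36(b - 2)(b + 1)(b + 3) vanishes at b ∈ {-3, -1, 2}.
Local minima of P (where P''>0): P(2)=-4. Local minima of Q: Q(-3)=-81, Q(2)=-456.
So the global minimum of E is P(2) + Q(2) + 5 = -4 − 456 + 5 = -455, attained at (2, 2).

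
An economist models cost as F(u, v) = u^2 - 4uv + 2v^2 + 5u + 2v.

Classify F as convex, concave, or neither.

neither

F is quadratic, so its Hessian is the constant matrix H = [[2, -4], [-4, 4]].
det(H) = -8, tr(H) = 6.
det(H) < 0, so H is indefinite: neither convex nor concave.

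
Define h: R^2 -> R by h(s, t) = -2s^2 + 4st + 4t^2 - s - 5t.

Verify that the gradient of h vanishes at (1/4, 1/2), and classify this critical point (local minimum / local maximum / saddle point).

∇h = (-4s + 4t - 1, 4s + 8t - 5); substituting (1/4, 1/2) gives ∇h = (0, 0), so (1/4, 1/2) is indeed a critical point.
The Hessian of h is constant: H = [[-4, 4], [4, 8]].
det(H) = (-4)·8 − 4² = -48.
Since det(H) < 0, H is indefinite and the critical point is a saddle point.

saddle point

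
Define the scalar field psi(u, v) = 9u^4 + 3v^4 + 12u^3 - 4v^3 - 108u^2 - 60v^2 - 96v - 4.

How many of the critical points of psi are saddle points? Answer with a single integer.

4

psi separates as a function of u plus a function of v, so ∇psi=0 decouples.
∂psi/∂u = 36u(u - 2)(u + 3) = 0 at u ∈ {-3, 0, 2}; ∂psi/∂v = 12(v - 4)(v + 1)(v + 2) = 0 at v ∈ {-2, -1, 4}.
The Hessian is diagonal: diag(psi_uu, psi_vv). Second derivatives: psi_uu(-3)=540, psi_uu(0)=-216, psi_uu(2)=360; psi_vv(-2)=72, psi_vv(-1)=-60, psi_vv(4)=360.
Saddle points occur where the two diagonal entries have opposite signs: (-3, -1), (0, -2), (0, 4), (2, -1). Count: 4.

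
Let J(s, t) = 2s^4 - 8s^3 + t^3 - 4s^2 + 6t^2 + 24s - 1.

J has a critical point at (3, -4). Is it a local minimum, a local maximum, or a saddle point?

The mixed partial ∂²J/∂s∂t is 0, so the Hessian at any point is diag(J_ss, J_tt) = diag(8(3s^2 - 6s - 1), 6(t + 2)).
At (3, -4): H = diag(64, -12).
The eigenvalues have opposite signs, so H is indefinite: a saddle point.

saddle point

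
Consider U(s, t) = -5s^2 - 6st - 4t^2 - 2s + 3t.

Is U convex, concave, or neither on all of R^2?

concave

U is quadratic, so its Hessian is the constant matrix H = [[-10, -6], [-6, -8]].
det(H) = 44, tr(H) = -18.
det(H) > 0 and tr(H) < 0, so H is negative definite everywhere: concave.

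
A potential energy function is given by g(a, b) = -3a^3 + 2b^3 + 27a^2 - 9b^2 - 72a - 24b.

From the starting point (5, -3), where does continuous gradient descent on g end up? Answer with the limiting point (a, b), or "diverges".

diverges

g is separable, so gradient descent decouples: a follows -∂g/∂a, b follows -∂g/∂b.
∂g/∂a = -9(a - 4)(a - 2); at a=5 this is -27, so a increases.
∂g/∂b = 6(b - 4)(b + 1); at b=-3 this is 84, so b decreases.
The a-coordinate has no critical point in that direction and runs off to infinity.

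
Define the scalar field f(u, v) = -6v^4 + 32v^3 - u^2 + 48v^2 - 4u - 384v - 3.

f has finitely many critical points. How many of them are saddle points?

f separates as a function of u plus a function of v, so ∇f=0 decouples.
∂f/∂u = -2(u + 2) = 0 at u ∈ {-2}; ∂f/∂v = -24(v - 4)(v - 2)(v + 2) = 0 at v ∈ {-2, 2, 4}.
The Hessian is diagonal: diag(f_uu, f_vv). Second derivatives: f_uu(-2)=-2; f_vv(-2)=-576, f_vv(2)=192, f_vv(4)=-288.
Saddle points occur where the two diagonal entries have opposite signs: (-2, 2). Count: 1.

1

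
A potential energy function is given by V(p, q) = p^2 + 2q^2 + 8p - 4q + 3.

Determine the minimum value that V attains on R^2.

-15

V(p,q) separates as A(p) + B(q) + 3, so its minimum is min A + min B + 3.
A'(p) = 2p + 8 vanishes at p ∈ {-4}; B'(q) = 4q - 4 vanishes at q ∈ {1}.
Local minima of A (where A''>0): A(-4)=-16. Local minima of B: B(1)=-2.
So the global minimum of V is A(-4) + B(1) + 3 = -16 − 2 + 3 = -15, attained at (-4, 1).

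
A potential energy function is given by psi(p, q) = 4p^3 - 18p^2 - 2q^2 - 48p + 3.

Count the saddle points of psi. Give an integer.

psi separates as a function of p plus a function of q, so ∇psi=0 decouples.
∂psi/∂p = 12(p - 4)(p + 1) = 0 at p ∈ {-1, 4}; ∂psi/∂q = -4q = 0 at q ∈ {0}.
The Hessian is diagonal: diag(psi_pp, psi_qq). Second derivatives: psi_pp(-1)=-60, psi_pp(4)=60; psi_qq(0)=-4.
Saddle points occur where the two diagonal entries have opposite signs: (4, 0). Count: 1.

1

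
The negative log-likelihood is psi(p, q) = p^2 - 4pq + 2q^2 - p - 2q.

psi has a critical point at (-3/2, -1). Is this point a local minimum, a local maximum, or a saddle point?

saddle point

The Hessian of psi is constant: H = [[2, -4], [-4, 4]].
det(H) = 2·4 − (-4)² = -8.
Since det(H) < 0, H is indefinite and the critical point is a saddle point.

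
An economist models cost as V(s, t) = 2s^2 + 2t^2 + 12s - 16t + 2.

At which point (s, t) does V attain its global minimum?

V(s,t) separates as P(s) + Q(t) + 2, so its minimum is min P + min Q + 2.
P'(s) = 4s + 12 vanishes at s ∈ {-3}; Q'(t) = 4(t - 4) vanishes at t ∈ {4}.
Local minima of P (where P''>0): P(-3)=-18. Local minima of Q: Q(4)=-32.
So the global minimum of V is P(-3) + Q(4) + 2 = -18 − 32 + 2 = -48, attained at (-3, 4).

(-3, 4)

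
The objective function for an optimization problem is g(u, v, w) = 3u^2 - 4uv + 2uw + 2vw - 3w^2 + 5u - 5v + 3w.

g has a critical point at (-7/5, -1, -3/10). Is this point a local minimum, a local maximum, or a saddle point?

The Hessian is constant: H = [[6, -4, 2], [-4, 0, 2], [2, 2, -6]].
Leading principal minors: Δ₁ = 6, Δ₂ = -16, Δ₃ = 40.
The minors fit neither the all-positive nor the alternating-sign pattern, so H is indefinite: a saddle point.

saddle point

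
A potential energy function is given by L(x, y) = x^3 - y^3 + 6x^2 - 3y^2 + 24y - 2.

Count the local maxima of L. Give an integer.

1

L separates as a function of x plus a function of y, so ∇L=0 decouples.
∂L/∂x = 3x(x + 4) = 0 at x ∈ {-4, 0}; ∂L/∂y = -3(y - 2)(y + 4) = 0 at y ∈ {-4, 2}.
The Hessian is diagonal: diag(L_xx, L_yy). Second derivatives: L_xx(-4)=-12, L_xx(0)=12; L_yy(-4)=18, L_yy(2)=-18.
Local maxima occur where both diagonal entries negative: (-4, 2). Count: 1.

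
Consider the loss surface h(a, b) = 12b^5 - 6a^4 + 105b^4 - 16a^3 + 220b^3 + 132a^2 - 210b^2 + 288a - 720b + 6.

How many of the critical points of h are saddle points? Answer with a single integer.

6

h separates as a function of a plus a function of b, so ∇h=0 decouples.
∂h/∂a = -24(a - 3)(a + 1)(a + 4) = 0 at a ∈ {-4, -1, 3}; ∂h/∂b = 60(b - 1)(b + 1)(b + 3)(b + 4) = 0 at b ∈ {-4, -3, -1, 1}.
The Hessian is diagonal: diag(h_aa, h_bb). Second derivatives: h_aa(-4)=-504, h_aa(-1)=288, h_aa(3)=-672; h_bb(-4)=-900, h_bb(-3)=480, h_bb(-1)=-720, h_bb(1)=2400.
Saddle points occur where the two diagonal entries have opposite signs: (-4, -3), (-4, 1), (-1, -4), (-1, -1), (3, -3), (3, 1). Count: 6.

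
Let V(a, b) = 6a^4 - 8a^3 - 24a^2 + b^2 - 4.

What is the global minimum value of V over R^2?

-68

V(a,b) separates as P(a) + Q(b) − 4, so its minimum is min P + min Q − 4.
P'(a) = 24a(a - 2)(a + 1) vanishes at a ∈ {-1, 0, 2}; Q'(b) = 2b vanishes at b ∈ {0}.
Local minima of P (where P''>0): P(-1)=-10, P(2)=-64. Local minima of Q: Q(0)=0.
So the global minimum of V is P(2) + Q(0) − 4 = -64 + 0 − 4 = -68, attained at (2, 0).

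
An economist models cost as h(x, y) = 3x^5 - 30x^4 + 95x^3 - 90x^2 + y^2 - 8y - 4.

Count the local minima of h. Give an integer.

h separates as a function of x plus a function of y, so ∇h=0 decouples.
∂h/∂x = 15x(x - 4)(x - 3)(x - 1) = 0 at x ∈ {0, 1, 3, 4}; ∂h/∂y = 2(y - 4) = 0 at y ∈ {4}.
The Hessian is diagonal: diag(h_xx, h_yy). Second derivatives: h_xx(0)=-180, h_xx(1)=90, h_xx(3)=-90, h_xx(4)=180; h_yy(4)=2.
Local minima occur where both diagonal entries positive: (1, 4), (4, 4). Count: 2.

2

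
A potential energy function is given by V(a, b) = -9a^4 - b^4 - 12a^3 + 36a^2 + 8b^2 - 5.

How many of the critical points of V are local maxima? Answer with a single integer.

4

V separates as a function of a plus a function of b, so ∇V=0 decouples.
∂V/∂a = -36a(a - 1)(a + 2) = 0 at a ∈ {-2, 0, 1}; ∂V/∂b = -4b(b - 2)(b + 2) = 0 at b ∈ {-2, 0, 2}.
The Hessian is diagonal: diag(V_aa, V_bb). Second derivatives: V_aa(-2)=-216, V_aa(0)=72, V_aa(1)=-108; V_bb(-2)=-32, V_bb(0)=16, V_bb(2)=-32.
Local maxima occur where both diagonal entries negative: (-2, -2), (-2, 2), (1, -2), (1, 2). Count: 4.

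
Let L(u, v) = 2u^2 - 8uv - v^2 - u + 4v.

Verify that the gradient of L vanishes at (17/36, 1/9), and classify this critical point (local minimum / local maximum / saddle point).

saddle point

∇L = (4u - 8v - 1, -8u - 2v + 4); substituting (17/36, 1/9) gives ∇L = (0, 0), so (17/36, 1/9) is indeed a critical point.
The Hessian of L is constant: H = [[4, -8], [-8, -2]].
det(H) = 4·(-2) − (-8)² = -72.
Since det(H) < 0, H is indefinite and the critical point is a saddle point.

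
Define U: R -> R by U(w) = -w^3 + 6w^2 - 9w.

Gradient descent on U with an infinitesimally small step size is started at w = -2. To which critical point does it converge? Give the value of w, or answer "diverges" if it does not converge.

U'(w) = -3(w - 3)(w - 1), so U'(-2) = -45.
Gradient descent moves in the -U' direction, i.e. w is increasing.
The nearest critical point in that direction is w = 1, where U'' = 6 > 0 (a local minimum). The iterate converges there.

1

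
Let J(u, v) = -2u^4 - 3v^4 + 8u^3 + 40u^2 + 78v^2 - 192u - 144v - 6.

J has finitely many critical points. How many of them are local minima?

J separates as a function of u plus a function of v, so ∇J=0 decouples.
∂J/∂u = -8(u - 4)(u - 2)(u + 3) = 0 at u ∈ {-3, 2, 4}; ∂J/∂v = -12(v - 3)(v - 1)(v + 4) = 0 at v ∈ {-4, 1, 3}.
The Hessian is diagonal: diag(J_uu, J_vv). Second derivatives: J_uu(-3)=-280, J_uu(2)=80, J_uu(4)=-112; J_vv(-4)=-420, J_vv(1)=120, J_vv(3)=-168.
Local minima occur where both diagonal entries positive: (2, 1). Count: 1.

1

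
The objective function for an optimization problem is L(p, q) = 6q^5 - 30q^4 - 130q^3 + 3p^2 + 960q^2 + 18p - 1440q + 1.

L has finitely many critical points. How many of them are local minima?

L separates as a function of p plus a function of q, so ∇L=0 decouples.
∂L/∂p = 6(p + 3) = 0 at p ∈ {-3}; ∂L/∂q = 30(q - 4)(q - 3)(q - 1)(q + 4) = 0 at q ∈ {-4, 1, 3, 4}.
The Hessian is diagonal: diag(L_pp, L_qq). Second derivatives: L_pp(-3)=6; L_qq(-4)=-8400, L_qq(1)=900, L_qq(3)=-420, L_qq(4)=720.
Local minima occur where both diagonal entries positive: (-3, 1), (-3, 4). Count: 2.

2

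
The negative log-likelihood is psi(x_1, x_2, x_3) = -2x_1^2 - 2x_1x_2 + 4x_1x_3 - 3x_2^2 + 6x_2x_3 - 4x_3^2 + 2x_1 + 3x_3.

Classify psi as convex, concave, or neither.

concave

psi is quadratic, so its Hessian is the constant matrix H = [[-4, -2, 4], [-2, -6, 6], [4, 6, -8]].
Leading principal minors: -4, 20, -16.
Signs alternate −, +, − ⇒ H ≺ 0 ⇒ concave.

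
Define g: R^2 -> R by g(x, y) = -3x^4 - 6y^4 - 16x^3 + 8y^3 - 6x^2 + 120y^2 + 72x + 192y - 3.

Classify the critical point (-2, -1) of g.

The mixed partial ∂²g/∂x∂y is 0, so the Hessian at any point is diag(g_xx, g_yy) = diag(-12(3x^2 + 8x + 1), 24(-3y^2 + 2y + 10)).
At (-2, -1): H = diag(36, 120).
Both eigenvalues are positive, so H is positive definite: a local minimum.

local minimum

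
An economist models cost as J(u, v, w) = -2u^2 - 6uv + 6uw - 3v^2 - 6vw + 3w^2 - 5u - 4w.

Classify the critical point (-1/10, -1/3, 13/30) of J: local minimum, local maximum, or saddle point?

The Hessian is constant: H = [[-4, -6, 6], [-6, -6, -6], [6, -6, 6]].
Leading principal minors: Δ₁ = -4, Δ₂ = -12, Δ₃ = 720.
The minors fit neither the all-positive nor the alternating-sign pattern, so H is indefinite: a saddle point.

saddle point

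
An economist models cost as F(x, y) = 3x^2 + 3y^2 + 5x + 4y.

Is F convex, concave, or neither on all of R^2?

convex

F is quadratic, so its Hessian is the constant matrix H = [[6, 0], [0, 6]].
det(H) = 36, tr(H) = 12.
det(H) > 0 and tr(H) > 0, so H is positive definite everywhere: convex.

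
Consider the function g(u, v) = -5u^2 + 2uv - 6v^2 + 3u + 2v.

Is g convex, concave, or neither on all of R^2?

g is quadratic, so its Hessian is the constant matrix H = [[-10, 2], [2, -12]].
det(H) = 116, tr(H) = -22.
det(H) > 0 and tr(H) < 0, so H is negative definite everywhere: concave.

concave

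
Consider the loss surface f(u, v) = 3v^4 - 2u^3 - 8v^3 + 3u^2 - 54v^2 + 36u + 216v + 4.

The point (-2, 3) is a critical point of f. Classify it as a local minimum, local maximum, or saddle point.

local minimum

The mixed partial ∂²f/∂u∂v is 0, so the Hessian at any point is diag(f_uu, f_vv) = diag(6(-2u + 1), 12(3v^2 - 4v - 9)).
At (-2, 3): H = diag(30, 72).
Both eigenvalues are positive, so H is positive definite: a local minimum.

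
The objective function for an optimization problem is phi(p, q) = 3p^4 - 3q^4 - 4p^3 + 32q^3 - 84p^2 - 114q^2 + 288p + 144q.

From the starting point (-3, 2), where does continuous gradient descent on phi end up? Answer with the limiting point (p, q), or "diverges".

phi is separable, so gradient descent decouples: p follows -∂phi/∂p, q follows -∂phi/∂q.
∂phi/∂p = 12(p - 3)(p - 2)(p + 4); at p=-3 this is 360, so p decreases.
∂phi/∂q = -12(q - 4)(q - 3)(q - 1); at q=2 this is -24, so q increases.
p converges to its nearest critical value -4 (a local min of the p-part); q converges to 3. The iterate converges to (-4, 3).

(-4, 3)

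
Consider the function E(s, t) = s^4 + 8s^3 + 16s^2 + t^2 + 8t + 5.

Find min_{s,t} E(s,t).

E(s,t) separates as P(s) + Q(t) + 5, so its minimum is min P + min Q + 5.
P'(s) = 4s(s + 2)(s + 4) vanishes at s ∈ {-4, -2, 0}; Q'(t) = 2(t + 4) vanishes at t ∈ {-4}.
Local minima of P (where P''>0): P(-4)=0, P(0)=0. Local minima of Q: Q(-4)=-16.
So the global minimum of E is P(-4) + Q(-4) + 5 = 0 − 16 + 5 = -11, attained at (-4, -4).

-11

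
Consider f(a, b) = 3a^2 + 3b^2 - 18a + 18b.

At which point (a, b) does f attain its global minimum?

(3, -3)

f(a,b) separates as P(a) + Q(b), so its minimum is min P + min Q.
P'(a) = 6a - 18 vanishes at a ∈ {3}; Q'(b) = 6b + 18 vanishes at b ∈ {-3}.
Local minima of P (where P''>0): P(3)=-27. Local minima of Q: Q(-3)=-27.
So the global minimum of f is P(3) + Q(-3) = -27 − 27 = -54, attained at (3, -3).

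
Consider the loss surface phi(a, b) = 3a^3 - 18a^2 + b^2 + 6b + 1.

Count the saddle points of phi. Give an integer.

phi separates as a function of a plus a function of b, so ∇phi=0 decouples.
∂phi/∂a = 9a(a - 4) = 0 at a ∈ {0, 4}; ∂phi/∂b = 2(b + 3) = 0 at b ∈ {-3}.
The Hessian is diagonal: diag(phi_aa, phi_bb). Second derivatives: phi_aa(0)=-36, phi_aa(4)=36; phi_bb(-3)=2.
Saddle points occur where the two diagonal entries have opposite signs: (0, -3). Count: 1.

1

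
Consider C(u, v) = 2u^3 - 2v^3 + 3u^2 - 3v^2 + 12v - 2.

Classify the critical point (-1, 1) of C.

local maximum

The mixed partial ∂²C/∂u∂v is 0, so the Hessian at any point is diag(C_uu, C_vv) = diag(6(2u + 1), -6(2v + 1)).
At (-1, 1): H = diag(-6, -18).
Both eigenvalues are negative, so H is negative definite: a local maximum.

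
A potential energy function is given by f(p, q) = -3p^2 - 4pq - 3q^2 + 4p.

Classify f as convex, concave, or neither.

concave

f is quadratic, so its Hessian is the constant matrix H = [[-6, -4], [-4, -6]].
det(H) = 20, tr(H) = -12.
det(H) > 0 and tr(H) < 0, so H is negative definite everywhere: concave.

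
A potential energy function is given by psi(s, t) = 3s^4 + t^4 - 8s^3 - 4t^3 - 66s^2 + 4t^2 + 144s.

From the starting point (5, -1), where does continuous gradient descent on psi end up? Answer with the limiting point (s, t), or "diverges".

(4, 0)

psi is separable, so gradient descent decouples: s follows -∂psi/∂s, t follows -∂psi/∂t.
∂psi/∂s = 12(s - 4)(s - 1)(s + 3); at s=5 this is 384, so s decreases.
∂psi/∂t = 4t(t - 2)(t - 1); at t=-1 this is -24, so t increases.
s converges to its nearest critical value 4 (a local min of the s-part); t converges to 0. The iterate converges to (4, 0).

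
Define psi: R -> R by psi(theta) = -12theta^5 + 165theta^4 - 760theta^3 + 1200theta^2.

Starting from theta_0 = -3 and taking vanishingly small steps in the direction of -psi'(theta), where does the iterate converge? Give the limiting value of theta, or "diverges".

0

psi'(theta) = -60theta(theta - 5)(theta - 4)(theta - 2), so psi'(-3) = -50400.
Gradient descent moves in the -psi' direction, i.e. theta is increasing.
The nearest critical point in that direction is theta = 0, where psi'' = 2400 > 0 (a local minimum). The iterate converges there.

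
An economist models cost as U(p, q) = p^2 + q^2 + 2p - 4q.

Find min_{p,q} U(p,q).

U(p,q) separates as A(p) + B(q), so its minimum is min A + min B.
A'(p) = 2p + 2 vanishes at p ∈ {-1}; B'(q) = 2q - 4 vanishes at q ∈ {2}.
Local minima of A (where A''>0): A(-1)=-1. Local minima of B: B(2)=-4.
So the global minimum of U is A(-1) + B(2) = -1 − 4 = -5, attained at (-1, 2).

-5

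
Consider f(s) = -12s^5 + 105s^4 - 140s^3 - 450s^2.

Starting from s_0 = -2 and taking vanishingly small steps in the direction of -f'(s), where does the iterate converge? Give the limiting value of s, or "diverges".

-1

f'(s) = -60s(s - 5)(s - 3)(s + 1), so f'(-2) = -4200.
Gradient descent moves in the -f' direction, i.e. s is increasing.
The nearest critical point in that direction is s = -1, where f'' = 1440 > 0 (a local minimum). The iterate converges there.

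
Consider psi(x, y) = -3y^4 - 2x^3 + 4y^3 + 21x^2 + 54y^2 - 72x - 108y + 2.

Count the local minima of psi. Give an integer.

1

psi separates as a function of x plus a function of y, so ∇psi=0 decouples.
∂psi/∂x = -6(x - 4)(x - 3) = 0 at x ∈ {3, 4}; ∂psi/∂y = -12(y - 3)(y - 1)(y + 3) = 0 at y ∈ {-3, 1, 3}.
The Hessian is diagonal: diag(psi_xx, psi_yy). Second derivatives: psi_xx(3)=6, psi_xx(4)=-6; psi_yy(-3)=-288, psi_yy(1)=96, psi_yy(3)=-144.
Local minima occur where both diagonal entries positive: (3, 1). Count: 1.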